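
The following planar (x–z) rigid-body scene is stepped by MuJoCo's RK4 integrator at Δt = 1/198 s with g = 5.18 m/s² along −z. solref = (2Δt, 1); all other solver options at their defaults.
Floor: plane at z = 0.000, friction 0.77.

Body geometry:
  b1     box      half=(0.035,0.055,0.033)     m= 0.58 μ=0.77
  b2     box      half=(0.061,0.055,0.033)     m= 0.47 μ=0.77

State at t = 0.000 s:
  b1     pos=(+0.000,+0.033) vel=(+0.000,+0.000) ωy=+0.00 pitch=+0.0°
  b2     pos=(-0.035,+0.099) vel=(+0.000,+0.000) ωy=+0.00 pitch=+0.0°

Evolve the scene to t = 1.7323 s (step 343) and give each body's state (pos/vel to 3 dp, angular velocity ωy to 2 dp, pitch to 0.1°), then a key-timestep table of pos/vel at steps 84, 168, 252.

State at t = 1.7323 s:
  b1     pos=(+0.000,+0.033) vel=(+0.000,+0.000) ωy=+0.00 pitch=+0.0°
  b2     pos=(-0.183,+0.033) vel=(+0.000,+0.000) ωy=+0.00 pitch=+180.0°

Key-timestep trajectory:
   step    t(s)  b1.x    b1.z    b1.vx   b1.vz   b2.x    b2.z    b2.vx   b2.vz 
     84  0.4242   +0.000  +0.033  +0.000  +0.000   -0.037  +0.099  -0.015  -0.001
    168  0.8485   +0.000  +0.033  +0.000  +0.000   -0.076  +0.065  -0.329  -0.064
    252  1.2727   +0.000  +0.033  +0.000  +0.000   -0.125  +0.069  -0.058  -0.003


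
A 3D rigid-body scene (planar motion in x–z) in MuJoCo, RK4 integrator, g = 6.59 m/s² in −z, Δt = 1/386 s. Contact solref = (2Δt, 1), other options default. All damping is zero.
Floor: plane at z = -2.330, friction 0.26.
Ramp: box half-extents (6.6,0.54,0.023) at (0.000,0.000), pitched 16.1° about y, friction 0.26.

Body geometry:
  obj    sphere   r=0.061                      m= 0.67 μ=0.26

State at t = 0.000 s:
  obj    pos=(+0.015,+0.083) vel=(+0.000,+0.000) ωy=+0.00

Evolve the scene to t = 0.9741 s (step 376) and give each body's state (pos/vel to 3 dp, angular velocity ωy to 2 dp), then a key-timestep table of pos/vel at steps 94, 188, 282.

State at t = 0.9741 s:
  obj    pos=(+0.610,-0.089) vel=(+1.222,-0.353) ωy=+20.84

Key-timestep trajectory:
   step    t(s)  obj.x    obj.z    obj.vx   obj.vz 
     94  0.2435   +0.052  +0.072  +0.305  -0.088
    188  0.4870   +0.164  +0.040  +0.611  -0.176
    282  0.7306   +0.350  -0.014  +0.916  -0.264


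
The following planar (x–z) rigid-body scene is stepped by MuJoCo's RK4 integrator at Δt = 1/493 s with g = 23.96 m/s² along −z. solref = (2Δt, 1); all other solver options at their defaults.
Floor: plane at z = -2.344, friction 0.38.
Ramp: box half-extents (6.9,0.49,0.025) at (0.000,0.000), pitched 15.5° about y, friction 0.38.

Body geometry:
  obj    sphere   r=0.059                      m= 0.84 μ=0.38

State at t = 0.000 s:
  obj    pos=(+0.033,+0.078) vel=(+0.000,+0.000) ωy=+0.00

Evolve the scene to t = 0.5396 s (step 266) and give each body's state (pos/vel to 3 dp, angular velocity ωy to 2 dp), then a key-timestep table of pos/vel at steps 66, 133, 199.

State at t = 0.5396 s:
  obj    pos=(+0.675,-0.100) vel=(+2.378,-0.659) ωy=+41.82

Key-timestep trajectory:
   step    t(s)  obj.x    obj.z    obj.vx   obj.vz 
     66  0.1339   +0.073  +0.067  +0.590  -0.164
    133  0.2698   +0.193  +0.034  +1.189  -0.330
    199  0.4037   +0.392  -0.022  +1.779  -0.493


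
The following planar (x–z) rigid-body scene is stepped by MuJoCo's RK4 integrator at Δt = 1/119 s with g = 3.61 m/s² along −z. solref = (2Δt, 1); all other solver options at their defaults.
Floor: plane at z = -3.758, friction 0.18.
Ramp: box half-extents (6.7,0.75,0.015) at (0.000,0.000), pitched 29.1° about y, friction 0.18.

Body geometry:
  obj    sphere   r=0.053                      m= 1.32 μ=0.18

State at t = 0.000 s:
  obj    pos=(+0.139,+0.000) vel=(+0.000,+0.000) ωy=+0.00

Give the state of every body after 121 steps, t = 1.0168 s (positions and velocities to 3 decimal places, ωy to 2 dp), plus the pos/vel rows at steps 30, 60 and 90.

State at t = 1.0168 s:
  obj    pos=(+0.706,-0.315) vel=(+1.114,-0.620) ωy=+24.05

Key-timestep trajectory:
   step    t(s)  obj.x    obj.z    obj.vx   obj.vz 
     30  0.2521   +0.174  -0.019  +0.276  -0.154
     60  0.5042   +0.279  -0.077  +0.553  -0.308
     90  0.7563   +0.453  -0.174  +0.829  -0.461


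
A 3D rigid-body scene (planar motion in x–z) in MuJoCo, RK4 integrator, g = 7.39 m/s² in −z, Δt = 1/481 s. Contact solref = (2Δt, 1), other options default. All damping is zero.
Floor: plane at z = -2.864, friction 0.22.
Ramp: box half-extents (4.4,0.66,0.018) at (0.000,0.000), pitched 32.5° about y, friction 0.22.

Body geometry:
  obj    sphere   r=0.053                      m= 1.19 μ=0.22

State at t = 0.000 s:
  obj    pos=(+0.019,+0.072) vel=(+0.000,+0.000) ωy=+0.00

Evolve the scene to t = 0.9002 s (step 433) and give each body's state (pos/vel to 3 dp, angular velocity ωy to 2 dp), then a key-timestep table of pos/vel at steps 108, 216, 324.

State at t = 0.9002 s:
  obj    pos=(+0.988,-0.545) vel=(+2.153,-1.372) ωy=+48.17

Key-timestep trajectory:
   step    t(s)  obj.x    obj.z    obj.vx   obj.vz 
    108  0.2245   +0.079  +0.034  +0.537  -0.342
    216  0.4491   +0.260  -0.082  +1.074  -0.684
    324  0.6736   +0.562  -0.274  +1.611  -1.027


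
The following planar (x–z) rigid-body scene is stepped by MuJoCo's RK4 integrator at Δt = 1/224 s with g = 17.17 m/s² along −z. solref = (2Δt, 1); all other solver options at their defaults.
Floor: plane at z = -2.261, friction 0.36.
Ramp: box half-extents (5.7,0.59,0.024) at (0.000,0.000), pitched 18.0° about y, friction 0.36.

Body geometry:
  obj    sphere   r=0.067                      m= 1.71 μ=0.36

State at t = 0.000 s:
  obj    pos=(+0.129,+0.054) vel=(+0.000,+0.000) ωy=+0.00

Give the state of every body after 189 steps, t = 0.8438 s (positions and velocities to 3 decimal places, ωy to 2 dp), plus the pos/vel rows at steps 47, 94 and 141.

State at t = 0.8438 s:
  obj    pos=(+1.412,-0.363) vel=(+3.041,-0.988) ωy=+47.72

Key-timestep trajectory:
   step    t(s)  obj.x    obj.z    obj.vx   obj.vz 
     47  0.2098   +0.208  +0.028  +0.756  -0.246
     94  0.4196   +0.446  -0.049  +1.513  -0.491
    141  0.6295   +0.843  -0.178  +2.269  -0.737


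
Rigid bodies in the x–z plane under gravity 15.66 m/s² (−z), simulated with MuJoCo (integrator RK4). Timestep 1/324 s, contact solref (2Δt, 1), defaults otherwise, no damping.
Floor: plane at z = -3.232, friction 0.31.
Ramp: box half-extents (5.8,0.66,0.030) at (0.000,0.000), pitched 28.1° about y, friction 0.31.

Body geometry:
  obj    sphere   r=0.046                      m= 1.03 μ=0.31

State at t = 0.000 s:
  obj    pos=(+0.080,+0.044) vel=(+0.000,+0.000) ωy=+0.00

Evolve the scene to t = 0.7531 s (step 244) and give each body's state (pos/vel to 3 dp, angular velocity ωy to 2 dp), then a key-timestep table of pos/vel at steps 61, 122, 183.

State at t = 0.7531 s:
  obj    pos=(+1.398,-0.660) vel=(+3.500,-1.869) ωy=+86.24

Key-timestep trajectory:
   step    t(s)  obj.x    obj.z    obj.vx   obj.vz 
     61  0.1883   +0.162  +0.000  +0.875  -0.467
    122  0.3765   +0.409  -0.132  +1.750  -0.934
    183  0.5648   +0.821  -0.352  +2.625  -1.402


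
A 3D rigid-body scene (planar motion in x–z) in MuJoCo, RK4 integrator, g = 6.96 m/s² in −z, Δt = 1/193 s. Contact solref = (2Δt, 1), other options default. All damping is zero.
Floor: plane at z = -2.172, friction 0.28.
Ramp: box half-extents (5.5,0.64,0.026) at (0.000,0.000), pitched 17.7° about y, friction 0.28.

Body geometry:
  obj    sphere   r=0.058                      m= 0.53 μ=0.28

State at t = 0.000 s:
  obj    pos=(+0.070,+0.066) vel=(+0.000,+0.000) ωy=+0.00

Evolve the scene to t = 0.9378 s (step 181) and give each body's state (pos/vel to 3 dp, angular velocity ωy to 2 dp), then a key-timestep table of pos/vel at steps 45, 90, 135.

State at t = 0.9378 s:
  obj    pos=(+0.703,-0.136) vel=(+1.350,-0.431) ωy=+24.44

Key-timestep trajectory:
   step    t(s)  obj.x    obj.z    obj.vx   obj.vz 
     45  0.2332   +0.109  +0.053  +0.336  -0.107
     90  0.4663   +0.227  +0.016  +0.672  -0.214
    135  0.6995   +0.422  -0.047  +1.007  -0.321


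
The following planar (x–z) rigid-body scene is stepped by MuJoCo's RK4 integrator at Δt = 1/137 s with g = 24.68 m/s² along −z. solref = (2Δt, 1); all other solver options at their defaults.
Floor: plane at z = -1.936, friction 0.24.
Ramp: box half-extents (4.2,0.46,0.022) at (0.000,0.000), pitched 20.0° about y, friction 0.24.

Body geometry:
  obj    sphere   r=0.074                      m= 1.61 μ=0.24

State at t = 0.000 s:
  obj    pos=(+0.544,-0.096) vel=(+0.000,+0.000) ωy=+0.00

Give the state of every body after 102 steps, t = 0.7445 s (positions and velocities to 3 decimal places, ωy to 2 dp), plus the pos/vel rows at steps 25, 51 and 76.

State at t = 0.7445 s:
  obj    pos=(+2.115,-0.668) vel=(+4.218,-1.535) ωy=+60.65

Key-timestep trajectory:
   step    t(s)  obj.x    obj.z    obj.vx   obj.vz 
     25  0.1825   +0.638  -0.130  +1.034  -0.376
     51  0.3723   +0.937  -0.239  +2.109  -0.768
     76  0.5547   +1.416  -0.413  +3.143  -1.144


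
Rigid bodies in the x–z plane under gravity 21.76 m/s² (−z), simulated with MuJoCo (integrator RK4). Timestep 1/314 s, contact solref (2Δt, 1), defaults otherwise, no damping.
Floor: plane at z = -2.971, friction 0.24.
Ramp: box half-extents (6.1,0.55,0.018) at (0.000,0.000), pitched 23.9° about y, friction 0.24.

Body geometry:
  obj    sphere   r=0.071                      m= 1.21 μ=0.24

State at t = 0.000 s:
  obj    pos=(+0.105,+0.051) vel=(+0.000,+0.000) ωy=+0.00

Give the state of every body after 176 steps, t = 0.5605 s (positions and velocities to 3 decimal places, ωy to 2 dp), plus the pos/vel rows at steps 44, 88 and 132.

State at t = 0.5605 s:
  obj    pos=(+1.009,-0.350) vel=(+3.227,-1.430) ωy=+49.70

Key-timestep trajectory:
   step    t(s)  obj.x    obj.z    obj.vx   obj.vz 
     44  0.1401   +0.162  +0.026  +0.807  -0.358
     88  0.2803   +0.331  -0.049  +1.614  -0.715
    132  0.4204   +0.614  -0.175  +2.420  -1.073


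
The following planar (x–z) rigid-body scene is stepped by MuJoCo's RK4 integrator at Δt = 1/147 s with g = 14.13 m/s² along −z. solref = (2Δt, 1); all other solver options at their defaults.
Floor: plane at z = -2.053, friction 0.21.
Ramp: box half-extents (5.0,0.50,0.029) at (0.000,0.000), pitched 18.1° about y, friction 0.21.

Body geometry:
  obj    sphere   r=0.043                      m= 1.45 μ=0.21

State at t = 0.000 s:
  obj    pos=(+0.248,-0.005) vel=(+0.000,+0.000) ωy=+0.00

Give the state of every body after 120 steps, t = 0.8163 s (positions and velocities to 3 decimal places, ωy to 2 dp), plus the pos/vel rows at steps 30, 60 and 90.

State at t = 0.8163 s:
  obj    pos=(+1.241,-0.330) vel=(+2.433,-0.795) ωy=+59.51

Key-timestep trajectory:
   step    t(s)  obj.x    obj.z    obj.vx   obj.vz 
     30  0.2041   +0.310  -0.026  +0.608  -0.199
     60  0.4082   +0.496  -0.086  +1.217  -0.398
     90  0.6122   +0.807  -0.188  +1.825  -0.596


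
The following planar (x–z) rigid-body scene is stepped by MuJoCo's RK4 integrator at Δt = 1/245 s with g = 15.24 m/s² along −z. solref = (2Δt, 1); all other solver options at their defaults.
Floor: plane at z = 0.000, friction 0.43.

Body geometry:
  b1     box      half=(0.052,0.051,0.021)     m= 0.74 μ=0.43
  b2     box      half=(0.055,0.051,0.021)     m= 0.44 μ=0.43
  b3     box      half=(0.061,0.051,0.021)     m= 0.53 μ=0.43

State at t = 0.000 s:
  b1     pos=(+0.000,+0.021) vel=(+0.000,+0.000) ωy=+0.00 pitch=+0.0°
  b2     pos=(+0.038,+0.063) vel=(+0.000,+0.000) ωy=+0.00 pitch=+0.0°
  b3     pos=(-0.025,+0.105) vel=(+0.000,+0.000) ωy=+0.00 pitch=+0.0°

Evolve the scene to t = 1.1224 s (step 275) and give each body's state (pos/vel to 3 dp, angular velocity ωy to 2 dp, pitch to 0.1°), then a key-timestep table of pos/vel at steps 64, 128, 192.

State at t = 1.1224 s:
  b1     pos=(+0.000,+0.021) vel=(+0.000,+0.000) ωy=+0.00 pitch=+0.0°
  b2     pos=(+0.039,+0.063) vel=(+0.001,+0.000) ωy=+0.00 pitch=+0.0°
  b3     pos=(-0.064,+0.060) vel=(+0.000,+0.000) ωy=+0.01 pitch=-49.8°

Key-timestep trajectory:
   step    t(s)  b1.x    b1.z    b1.vx   b1.vz   b2.x    b2.z    b2.vx   b2.vz   b3.x    b3.z    b3.vx   b3.vz 
     64  0.2612   +0.000  +0.021  +0.000  +0.000   +0.038  +0.063  +0.000  +0.000   -0.074  +0.064  -0.068  +0.015
    128  0.5224   +0.000  +0.021  +0.000  +0.000   +0.038  +0.063  +0.001  +0.000   -0.064  +0.060  -0.002  +0.002
    192  0.7837   +0.000  +0.021  +0.000  +0.000   +0.038  +0.063  +0.001  +0.000   -0.064  +0.060  +0.000  +0.000


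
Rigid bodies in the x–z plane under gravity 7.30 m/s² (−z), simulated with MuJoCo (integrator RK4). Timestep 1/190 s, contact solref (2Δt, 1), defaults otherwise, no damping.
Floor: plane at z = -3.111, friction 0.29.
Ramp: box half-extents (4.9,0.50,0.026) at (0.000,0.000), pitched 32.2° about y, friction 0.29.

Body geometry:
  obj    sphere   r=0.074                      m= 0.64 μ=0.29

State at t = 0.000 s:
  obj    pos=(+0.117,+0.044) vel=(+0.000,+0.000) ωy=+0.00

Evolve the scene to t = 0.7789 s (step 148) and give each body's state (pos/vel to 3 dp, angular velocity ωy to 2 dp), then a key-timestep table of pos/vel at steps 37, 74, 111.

State at t = 0.7789 s:
  obj    pos=(+0.831,-0.405) vel=(+1.832,-1.153) ωy=+29.24

Key-timestep trajectory:
   step    t(s)  obj.x    obj.z    obj.vx   obj.vz 
     37  0.1947   +0.162  +0.016  +0.458  -0.288
     74  0.3895   +0.296  -0.068  +0.916  -0.577
    111  0.5842   +0.519  -0.208  +1.374  -0.865


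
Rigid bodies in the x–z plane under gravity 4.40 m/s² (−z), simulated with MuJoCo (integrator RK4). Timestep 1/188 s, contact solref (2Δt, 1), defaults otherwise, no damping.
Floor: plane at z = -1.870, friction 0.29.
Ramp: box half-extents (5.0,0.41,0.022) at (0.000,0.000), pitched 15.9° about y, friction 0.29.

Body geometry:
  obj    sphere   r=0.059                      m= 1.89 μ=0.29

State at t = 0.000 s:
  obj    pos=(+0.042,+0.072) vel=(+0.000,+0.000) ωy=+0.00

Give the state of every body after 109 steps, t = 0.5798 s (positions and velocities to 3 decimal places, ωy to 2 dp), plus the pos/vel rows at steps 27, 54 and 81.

State at t = 0.5798 s:
  obj    pos=(+0.181,+0.033) vel=(+0.480,-0.137) ωy=+8.46

Key-timestep trajectory:
   step    t(s)  obj.x    obj.z    obj.vx   obj.vz 
     27  0.1436   +0.051  +0.070  +0.119  -0.034
     54  0.2872   +0.076  +0.063  +0.238  -0.068
     81  0.4309   +0.119  +0.050  +0.357  -0.102


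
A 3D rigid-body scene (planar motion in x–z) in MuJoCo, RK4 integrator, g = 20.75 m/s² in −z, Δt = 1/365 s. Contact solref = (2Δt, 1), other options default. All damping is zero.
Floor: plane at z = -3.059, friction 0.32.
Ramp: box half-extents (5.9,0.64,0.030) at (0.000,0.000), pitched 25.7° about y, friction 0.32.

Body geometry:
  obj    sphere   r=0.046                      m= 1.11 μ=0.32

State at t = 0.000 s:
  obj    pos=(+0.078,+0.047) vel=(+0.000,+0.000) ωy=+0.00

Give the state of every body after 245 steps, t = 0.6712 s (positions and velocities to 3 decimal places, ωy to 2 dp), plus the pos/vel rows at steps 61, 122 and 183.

State at t = 0.6712 s:
  obj    pos=(+1.383,-0.581) vel=(+3.888,-1.871) ωy=+93.78

Key-timestep trajectory:
   step    t(s)  obj.x    obj.z    obj.vx   obj.vz 
     61  0.1671   +0.159  +0.008  +0.968  -0.466
    122  0.3342   +0.402  -0.109  +1.936  -0.932
    183  0.5014   +0.806  -0.304  +2.904  -1.398


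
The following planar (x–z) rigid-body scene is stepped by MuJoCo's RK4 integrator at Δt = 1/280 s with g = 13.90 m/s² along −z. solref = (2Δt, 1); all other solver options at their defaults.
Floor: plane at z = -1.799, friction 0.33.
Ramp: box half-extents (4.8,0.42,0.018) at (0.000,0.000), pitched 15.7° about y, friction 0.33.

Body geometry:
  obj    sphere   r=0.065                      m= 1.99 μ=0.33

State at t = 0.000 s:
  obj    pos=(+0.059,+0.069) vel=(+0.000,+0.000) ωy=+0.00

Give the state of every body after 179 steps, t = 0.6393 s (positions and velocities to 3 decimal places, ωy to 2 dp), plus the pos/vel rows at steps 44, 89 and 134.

State at t = 0.6393 s:
  obj    pos=(+0.588,-0.079) vel=(+1.654,-0.465) ωy=+26.42

Key-timestep trajectory:
   step    t(s)  obj.x    obj.z    obj.vx   obj.vz 
     44  0.1571   +0.091  +0.061  +0.407  -0.114
     89  0.3179   +0.190  +0.033  +0.822  -0.231
    134  0.4786   +0.355  -0.014  +1.238  -0.348


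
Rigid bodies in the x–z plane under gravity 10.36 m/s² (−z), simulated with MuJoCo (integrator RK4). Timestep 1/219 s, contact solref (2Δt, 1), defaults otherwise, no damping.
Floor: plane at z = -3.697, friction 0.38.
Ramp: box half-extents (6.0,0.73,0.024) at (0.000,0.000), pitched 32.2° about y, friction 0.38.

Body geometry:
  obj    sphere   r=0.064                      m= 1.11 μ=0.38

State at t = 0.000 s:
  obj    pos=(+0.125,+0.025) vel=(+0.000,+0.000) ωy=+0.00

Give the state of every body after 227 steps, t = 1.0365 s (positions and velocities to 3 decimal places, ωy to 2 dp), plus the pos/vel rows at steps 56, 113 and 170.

State at t = 1.0365 s:
  obj    pos=(+1.918,-1.104) vel=(+3.459,-2.178) ωy=+63.86

Key-timestep trajectory:
   step    t(s)  obj.x    obj.z    obj.vx   obj.vz 
     56  0.2557   +0.234  -0.044  +0.853  -0.537
    113  0.5160   +0.569  -0.255  +1.722  -1.084
    170  0.7763   +1.131  -0.608  +2.590  -1.631


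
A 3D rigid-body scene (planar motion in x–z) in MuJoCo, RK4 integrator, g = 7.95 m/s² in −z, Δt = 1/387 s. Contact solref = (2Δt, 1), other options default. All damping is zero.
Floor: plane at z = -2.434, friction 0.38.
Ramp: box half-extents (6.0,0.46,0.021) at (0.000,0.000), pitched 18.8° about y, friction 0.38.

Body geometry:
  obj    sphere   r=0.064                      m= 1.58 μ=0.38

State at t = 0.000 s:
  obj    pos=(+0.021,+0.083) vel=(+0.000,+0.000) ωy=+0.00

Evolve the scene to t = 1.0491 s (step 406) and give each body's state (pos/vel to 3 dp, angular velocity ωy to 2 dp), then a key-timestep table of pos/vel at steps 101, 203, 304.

State at t = 1.0491 s:
  obj    pos=(+0.974,-0.242) vel=(+1.817,-0.619) ωy=+30.00

Key-timestep trajectory:
   step    t(s)  obj.x    obj.z    obj.vx   obj.vz 
    101  0.2610   +0.080  +0.063  +0.452  -0.154
    203  0.5245   +0.259  +0.002  +0.909  -0.309
    304  0.7855   +0.555  -0.099  +1.361  -0.463


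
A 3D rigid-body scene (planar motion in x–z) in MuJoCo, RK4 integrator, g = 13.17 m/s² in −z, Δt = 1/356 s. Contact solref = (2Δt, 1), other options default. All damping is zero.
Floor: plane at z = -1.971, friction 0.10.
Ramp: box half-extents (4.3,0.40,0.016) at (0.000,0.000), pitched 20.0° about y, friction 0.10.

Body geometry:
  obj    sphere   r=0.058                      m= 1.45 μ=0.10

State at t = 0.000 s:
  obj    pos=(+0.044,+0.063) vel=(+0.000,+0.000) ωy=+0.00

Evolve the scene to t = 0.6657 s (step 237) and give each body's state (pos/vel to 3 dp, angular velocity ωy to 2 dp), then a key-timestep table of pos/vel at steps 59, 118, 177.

State at t = 0.6657 s:
  obj    pos=(+0.725,-0.185) vel=(+2.046,-0.739) ωy=+35.50

Key-timestep trajectory:
   step    t(s)  obj.x    obj.z    obj.vx   obj.vz 
     59  0.1657   +0.086  +0.047  +0.510  -0.181
    118  0.3315   +0.213  +0.001  +1.019  -0.365
    177  0.4972   +0.424  -0.075  +1.525  -0.564


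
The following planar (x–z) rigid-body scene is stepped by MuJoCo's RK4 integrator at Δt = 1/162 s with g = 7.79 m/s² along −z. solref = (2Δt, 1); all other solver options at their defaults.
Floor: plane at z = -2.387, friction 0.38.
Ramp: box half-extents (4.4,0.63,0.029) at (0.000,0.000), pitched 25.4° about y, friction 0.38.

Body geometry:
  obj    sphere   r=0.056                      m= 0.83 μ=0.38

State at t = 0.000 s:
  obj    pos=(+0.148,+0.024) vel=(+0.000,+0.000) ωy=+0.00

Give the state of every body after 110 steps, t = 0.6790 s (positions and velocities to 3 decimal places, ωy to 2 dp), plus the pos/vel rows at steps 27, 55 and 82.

State at t = 0.6790 s:
  obj    pos=(+0.645,-0.212) vel=(+1.464,-0.695) ωy=+28.93

Key-timestep trajectory:
   step    t(s)  obj.x    obj.z    obj.vx   obj.vz 
     27  0.1667   +0.178  +0.010  +0.359  -0.171
     55  0.3395   +0.272  -0.035  +0.732  -0.348
     82  0.5062   +0.424  -0.107  +1.091  -0.518


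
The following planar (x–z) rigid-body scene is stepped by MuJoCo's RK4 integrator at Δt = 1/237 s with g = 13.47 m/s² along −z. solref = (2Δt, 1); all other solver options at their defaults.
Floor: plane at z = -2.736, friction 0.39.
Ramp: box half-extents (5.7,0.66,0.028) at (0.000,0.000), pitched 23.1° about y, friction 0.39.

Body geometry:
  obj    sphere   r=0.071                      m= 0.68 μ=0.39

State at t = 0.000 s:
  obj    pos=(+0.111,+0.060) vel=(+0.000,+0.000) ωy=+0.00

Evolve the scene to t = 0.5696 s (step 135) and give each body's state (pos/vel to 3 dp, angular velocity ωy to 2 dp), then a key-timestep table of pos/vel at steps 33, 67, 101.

State at t = 0.5696 s:
  obj    pos=(+0.674,-0.180) vel=(+1.978,-0.844) ωy=+30.28

Key-timestep trajectory:
   step    t(s)  obj.x    obj.z    obj.vx   obj.vz 
     33  0.1392   +0.145  +0.046  +0.484  -0.206
     67  0.2827   +0.250  +0.001  +0.982  -0.419
    101  0.4262   +0.426  -0.074  +1.480  -0.631


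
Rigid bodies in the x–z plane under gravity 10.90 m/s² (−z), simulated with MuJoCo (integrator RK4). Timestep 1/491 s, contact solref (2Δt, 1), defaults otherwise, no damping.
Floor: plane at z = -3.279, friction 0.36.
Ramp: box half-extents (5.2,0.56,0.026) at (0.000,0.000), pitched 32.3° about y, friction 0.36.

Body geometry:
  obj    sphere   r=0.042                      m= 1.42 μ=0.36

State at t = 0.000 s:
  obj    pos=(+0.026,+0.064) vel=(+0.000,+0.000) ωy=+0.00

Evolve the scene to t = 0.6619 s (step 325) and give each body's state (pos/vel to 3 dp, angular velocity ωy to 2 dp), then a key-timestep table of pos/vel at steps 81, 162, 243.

State at t = 0.6619 s:
  obj    pos=(+0.796,-0.423) vel=(+2.328,-1.472) ωy=+65.56

Key-timestep trajectory:
   step    t(s)  obj.x    obj.z    obj.vx   obj.vz 
     81  0.1650   +0.074  +0.034  +0.580  -0.367
    162  0.3299   +0.217  -0.057  +1.160  -0.734
    243  0.4949   +0.457  -0.208  +1.740  -1.100


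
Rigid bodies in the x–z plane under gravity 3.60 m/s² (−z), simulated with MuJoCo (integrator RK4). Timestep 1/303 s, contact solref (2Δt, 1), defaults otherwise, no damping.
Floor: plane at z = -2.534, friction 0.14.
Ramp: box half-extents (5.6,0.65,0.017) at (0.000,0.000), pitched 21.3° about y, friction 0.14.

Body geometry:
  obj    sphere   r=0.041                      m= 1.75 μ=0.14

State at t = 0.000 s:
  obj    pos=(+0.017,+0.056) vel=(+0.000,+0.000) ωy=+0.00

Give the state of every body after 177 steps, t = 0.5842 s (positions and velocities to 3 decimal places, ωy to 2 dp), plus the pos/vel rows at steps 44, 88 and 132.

State at t = 0.5842 s:
  obj    pos=(+0.165,-0.002) vel=(+0.508,-0.198) ωy=+13.30

Key-timestep trajectory:
   step    t(s)  obj.x    obj.z    obj.vx   obj.vz 
     44  0.1452   +0.026  +0.052  +0.126  -0.049
     88  0.2904   +0.054  +0.041  +0.253  -0.099
    132  0.4356   +0.100  +0.023  +0.379  -0.148


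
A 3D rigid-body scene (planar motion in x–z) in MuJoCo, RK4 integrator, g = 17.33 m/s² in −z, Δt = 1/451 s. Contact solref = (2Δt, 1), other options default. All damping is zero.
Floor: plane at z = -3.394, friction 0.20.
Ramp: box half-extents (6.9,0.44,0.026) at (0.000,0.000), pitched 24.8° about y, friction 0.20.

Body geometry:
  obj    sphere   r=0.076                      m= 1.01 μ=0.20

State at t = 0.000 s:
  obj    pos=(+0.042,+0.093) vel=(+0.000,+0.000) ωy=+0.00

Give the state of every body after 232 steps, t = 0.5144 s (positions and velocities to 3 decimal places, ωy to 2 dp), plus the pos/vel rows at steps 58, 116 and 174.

State at t = 0.5144 s:
  obj    pos=(+0.666,-0.195) vel=(+2.425,-1.120) ωy=+35.14

Key-timestep trajectory:
   step    t(s)  obj.x    obj.z    obj.vx   obj.vz 
     58  0.1286   +0.081  +0.075  +0.606  -0.280
    116  0.2572   +0.198  +0.021  +1.212  -0.560
    174  0.3858   +0.393  -0.069  +1.819  -0.840


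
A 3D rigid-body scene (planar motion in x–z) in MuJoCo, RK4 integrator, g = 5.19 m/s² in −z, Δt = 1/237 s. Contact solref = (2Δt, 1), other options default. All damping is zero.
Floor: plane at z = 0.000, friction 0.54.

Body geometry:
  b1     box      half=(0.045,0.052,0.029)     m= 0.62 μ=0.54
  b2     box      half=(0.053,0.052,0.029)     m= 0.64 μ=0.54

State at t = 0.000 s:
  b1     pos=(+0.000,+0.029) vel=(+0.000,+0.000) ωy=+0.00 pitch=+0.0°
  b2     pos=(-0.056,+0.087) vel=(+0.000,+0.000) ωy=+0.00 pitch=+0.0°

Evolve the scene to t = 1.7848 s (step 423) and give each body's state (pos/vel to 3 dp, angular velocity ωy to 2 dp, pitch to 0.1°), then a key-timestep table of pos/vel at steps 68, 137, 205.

State at t = 1.7848 s:
  b1     pos=(+0.000,+0.029) vel=(+0.000,+0.000) ωy=+0.00 pitch=+0.0°
  b2     pos=(-0.110,+0.053) vel=(+0.000,+0.000) ωy=+0.00 pitch=-90.0°

Key-timestep trajectory:
   step    t(s)  b1.x    b1.z    b1.vx   b1.vz   b2.x    b2.z    b2.vx   b2.vz 
     68  0.2869   +0.000  +0.029  +0.000  +0.000   -0.087  +0.060  -0.213  -0.009
    137  0.5781   +0.000  +0.029  +0.000  +0.000   -0.125  +0.059  +0.013  -0.003
    205  0.8650   +0.000  +0.029  +0.000  +0.000   -0.106  +0.055  -0.054  -0.025


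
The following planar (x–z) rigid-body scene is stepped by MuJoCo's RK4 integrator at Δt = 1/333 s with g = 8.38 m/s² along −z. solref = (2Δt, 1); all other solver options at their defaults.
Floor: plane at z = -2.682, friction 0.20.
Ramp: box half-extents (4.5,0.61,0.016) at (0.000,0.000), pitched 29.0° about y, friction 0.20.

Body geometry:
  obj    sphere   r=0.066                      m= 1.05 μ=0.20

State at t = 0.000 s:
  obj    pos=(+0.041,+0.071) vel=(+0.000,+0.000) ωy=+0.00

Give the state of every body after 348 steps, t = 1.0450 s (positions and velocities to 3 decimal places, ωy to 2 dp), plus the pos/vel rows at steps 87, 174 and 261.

State at t = 1.0450 s:
  obj    pos=(+1.427,-0.697) vel=(+2.653,-1.470) ωy=+45.94

Key-timestep trajectory:
   step    t(s)  obj.x    obj.z    obj.vx   obj.vz 
     87  0.2613   +0.128  +0.023  +0.663  -0.368
    174  0.5225   +0.388  -0.121  +1.326  -0.735
    261  0.7838   +0.821  -0.361  +1.989  -1.103


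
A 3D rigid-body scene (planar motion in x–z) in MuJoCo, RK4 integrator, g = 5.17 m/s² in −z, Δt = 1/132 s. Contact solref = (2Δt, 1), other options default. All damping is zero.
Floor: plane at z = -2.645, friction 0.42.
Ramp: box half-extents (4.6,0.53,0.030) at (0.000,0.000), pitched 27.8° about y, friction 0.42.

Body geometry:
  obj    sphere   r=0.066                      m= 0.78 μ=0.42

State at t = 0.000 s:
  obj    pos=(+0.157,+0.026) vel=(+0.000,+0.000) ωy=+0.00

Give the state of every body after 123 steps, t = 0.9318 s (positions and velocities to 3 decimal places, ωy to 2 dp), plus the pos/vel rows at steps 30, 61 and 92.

State at t = 0.9318 s:
  obj    pos=(+0.818,-0.323) vel=(+1.420,-0.749) ωy=+24.31

Key-timestep trajectory:
   step    t(s)  obj.x    obj.z    obj.vx   obj.vz 
     30  0.2273   +0.196  +0.005  +0.346  -0.183
     61  0.4621   +0.320  -0.060  +0.704  -0.371
     92  0.6970   +0.527  -0.169  +1.062  -0.560


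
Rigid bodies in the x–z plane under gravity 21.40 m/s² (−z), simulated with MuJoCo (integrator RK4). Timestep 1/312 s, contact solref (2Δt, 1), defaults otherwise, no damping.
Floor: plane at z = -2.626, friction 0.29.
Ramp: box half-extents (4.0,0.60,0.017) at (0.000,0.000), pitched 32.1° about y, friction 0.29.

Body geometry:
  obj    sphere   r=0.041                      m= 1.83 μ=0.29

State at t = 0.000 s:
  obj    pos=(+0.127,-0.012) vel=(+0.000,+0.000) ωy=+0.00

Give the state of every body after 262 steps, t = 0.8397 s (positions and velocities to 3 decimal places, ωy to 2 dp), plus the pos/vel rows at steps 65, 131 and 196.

State at t = 0.8397 s:
  obj    pos=(+2.554,-1.533) vel=(+5.778,-3.625) ωy=+166.34

Key-timestep trajectory:
   step    t(s)  obj.x    obj.z    obj.vx   obj.vz 
     65  0.2083   +0.277  -0.105  +1.434  -0.899
    131  0.4199   +0.734  -0.392  +2.889  -1.812
    196  0.6282   +1.485  -0.863  +4.323  -2.712


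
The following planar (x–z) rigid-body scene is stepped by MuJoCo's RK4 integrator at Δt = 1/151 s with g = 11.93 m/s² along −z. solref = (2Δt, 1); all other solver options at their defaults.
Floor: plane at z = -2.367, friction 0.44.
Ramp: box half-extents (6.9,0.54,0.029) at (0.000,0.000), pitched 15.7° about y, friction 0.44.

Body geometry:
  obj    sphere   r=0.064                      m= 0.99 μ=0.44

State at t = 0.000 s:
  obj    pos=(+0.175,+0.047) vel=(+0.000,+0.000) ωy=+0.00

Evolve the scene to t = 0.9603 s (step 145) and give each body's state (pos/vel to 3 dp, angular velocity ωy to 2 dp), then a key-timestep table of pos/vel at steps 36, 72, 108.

State at t = 0.9603 s:
  obj    pos=(+1.199,-0.240) vel=(+2.132,-0.599) ωy=+34.59

Key-timestep trajectory:
   step    t(s)  obj.x    obj.z    obj.vx   obj.vz 
     36  0.2384   +0.238  +0.030  +0.529  -0.149
     72  0.4768   +0.427  -0.024  +1.059  -0.298
    108  0.7152   +0.743  -0.112  +1.588  -0.446


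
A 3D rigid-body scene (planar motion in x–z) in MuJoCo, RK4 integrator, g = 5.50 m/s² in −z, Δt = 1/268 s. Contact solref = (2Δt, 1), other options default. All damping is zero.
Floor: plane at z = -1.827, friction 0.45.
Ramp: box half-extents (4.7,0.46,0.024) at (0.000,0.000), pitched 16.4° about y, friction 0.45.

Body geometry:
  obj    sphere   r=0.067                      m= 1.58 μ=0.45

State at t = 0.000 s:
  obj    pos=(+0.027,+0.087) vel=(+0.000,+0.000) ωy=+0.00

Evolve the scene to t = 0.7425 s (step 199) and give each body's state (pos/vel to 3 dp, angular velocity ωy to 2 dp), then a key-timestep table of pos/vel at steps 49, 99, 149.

State at t = 0.7425 s:
  obj    pos=(+0.320,+0.001) vel=(+0.790,-0.233) ωy=+12.29

Key-timestep trajectory:
   step    t(s)  obj.x    obj.z    obj.vx   obj.vz 
     49  0.1828   +0.045  +0.082  +0.195  -0.057
     99  0.3694   +0.100  +0.066  +0.393  -0.116
    149  0.5560   +0.191  +0.039  +0.592  -0.174


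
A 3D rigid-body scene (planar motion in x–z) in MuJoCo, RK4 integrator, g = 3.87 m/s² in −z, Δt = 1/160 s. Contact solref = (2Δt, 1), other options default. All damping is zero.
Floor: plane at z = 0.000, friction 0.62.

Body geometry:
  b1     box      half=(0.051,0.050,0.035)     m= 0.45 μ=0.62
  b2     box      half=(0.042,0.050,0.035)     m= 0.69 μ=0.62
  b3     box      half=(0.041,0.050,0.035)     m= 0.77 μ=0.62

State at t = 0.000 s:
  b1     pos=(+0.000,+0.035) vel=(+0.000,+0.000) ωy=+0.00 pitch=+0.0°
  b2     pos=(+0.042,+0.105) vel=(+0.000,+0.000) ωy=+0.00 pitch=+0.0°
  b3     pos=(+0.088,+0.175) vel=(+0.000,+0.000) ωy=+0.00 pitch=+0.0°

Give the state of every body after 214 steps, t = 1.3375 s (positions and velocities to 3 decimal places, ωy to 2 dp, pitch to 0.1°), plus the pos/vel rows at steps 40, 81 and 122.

State at t = 1.3375 s:
  b1     pos=(+0.000,+0.035) vel=(+0.000,+0.000) ωy=+0.00 pitch=+0.0°
  b2     pos=(+0.093,+0.042) vel=(+0.000,+0.000) ωy=+0.00 pitch=+90.0°
  b3     pos=(+0.277,+0.035) vel=(+0.000,+0.000) ωy=+0.00 pitch=+180.0°

Key-timestep trajectory:
   step    t(s)  b1.x    b1.z    b1.vx   b1.vz   b2.x    b2.z    b2.vx   b2.vz   b3.x    b3.z    b3.vx   b3.vz 
     40  0.2500   +0.000  +0.035  -0.001  +0.000   +0.051  +0.106  +0.091  -0.001   +0.115  +0.161  +0.231  -0.159
     81  0.5062   +0.000  +0.035  +0.000  +0.000   +0.092  +0.064  +0.190  -0.532   +0.194  +0.043  +0.499  -0.213
    122  0.7625   +0.000  +0.035  +0.000  +0.000   +0.093  +0.042  +0.000  +0.001   +0.243  +0.053  +0.162  -0.024


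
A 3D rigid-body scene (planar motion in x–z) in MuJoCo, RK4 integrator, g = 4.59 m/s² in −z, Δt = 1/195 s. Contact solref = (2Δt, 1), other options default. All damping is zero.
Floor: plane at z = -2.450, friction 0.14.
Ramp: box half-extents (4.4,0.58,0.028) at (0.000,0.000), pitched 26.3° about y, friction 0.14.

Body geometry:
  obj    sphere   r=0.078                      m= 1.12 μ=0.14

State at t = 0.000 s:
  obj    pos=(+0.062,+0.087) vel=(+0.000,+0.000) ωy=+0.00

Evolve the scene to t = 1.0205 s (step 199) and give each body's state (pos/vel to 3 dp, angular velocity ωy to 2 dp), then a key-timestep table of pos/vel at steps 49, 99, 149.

State at t = 1.0205 s:
  obj    pos=(+0.745,-0.250) vel=(+1.337,-0.657) ωy=+18.77

Key-timestep trajectory:
   step    t(s)  obj.x    obj.z    obj.vx   obj.vz 
     49  0.2513   +0.104  +0.067  +0.332  -0.161
     99  0.5077   +0.232  +0.004  +0.667  -0.326
    149  0.7641   +0.445  -0.102  +1.002  -0.492


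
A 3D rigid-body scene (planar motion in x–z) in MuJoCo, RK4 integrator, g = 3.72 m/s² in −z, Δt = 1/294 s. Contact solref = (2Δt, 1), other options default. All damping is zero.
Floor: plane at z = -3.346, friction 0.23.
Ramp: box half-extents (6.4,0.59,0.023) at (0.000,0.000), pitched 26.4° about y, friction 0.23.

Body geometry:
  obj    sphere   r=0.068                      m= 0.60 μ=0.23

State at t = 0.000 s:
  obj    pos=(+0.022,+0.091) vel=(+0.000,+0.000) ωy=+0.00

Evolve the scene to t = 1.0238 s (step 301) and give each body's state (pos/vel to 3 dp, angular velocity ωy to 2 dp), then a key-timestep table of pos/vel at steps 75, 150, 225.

State at t = 1.0238 s:
  obj    pos=(+0.577,-0.185) vel=(+1.083,-0.538) ωy=+17.79

Key-timestep trajectory:
   step    t(s)  obj.x    obj.z    obj.vx   obj.vz 
     75  0.2551   +0.056  +0.074  +0.270  -0.134
    150  0.5102   +0.160  +0.022  +0.540  -0.268
    225  0.7653   +0.332  -0.063  +0.810  -0.402


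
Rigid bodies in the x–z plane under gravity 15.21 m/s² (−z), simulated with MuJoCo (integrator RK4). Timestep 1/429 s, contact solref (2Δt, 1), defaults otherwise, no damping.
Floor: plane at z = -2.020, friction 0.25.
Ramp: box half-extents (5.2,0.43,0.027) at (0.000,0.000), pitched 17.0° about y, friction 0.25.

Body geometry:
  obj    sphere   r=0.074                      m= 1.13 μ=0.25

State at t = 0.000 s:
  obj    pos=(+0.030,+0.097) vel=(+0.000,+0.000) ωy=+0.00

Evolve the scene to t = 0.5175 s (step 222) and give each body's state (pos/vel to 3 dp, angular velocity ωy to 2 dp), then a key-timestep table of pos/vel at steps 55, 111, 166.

State at t = 0.5175 s:
  obj    pos=(+0.437,-0.028) vel=(+1.572,-0.481) ωy=+22.21

Key-timestep trajectory:
   step    t(s)  obj.x    obj.z    obj.vx   obj.vz 
     55  0.1282   +0.055  +0.089  +0.389  -0.119
    111  0.2587   +0.132  +0.065  +0.786  -0.240
    166  0.3869   +0.257  +0.027  +1.175  -0.359


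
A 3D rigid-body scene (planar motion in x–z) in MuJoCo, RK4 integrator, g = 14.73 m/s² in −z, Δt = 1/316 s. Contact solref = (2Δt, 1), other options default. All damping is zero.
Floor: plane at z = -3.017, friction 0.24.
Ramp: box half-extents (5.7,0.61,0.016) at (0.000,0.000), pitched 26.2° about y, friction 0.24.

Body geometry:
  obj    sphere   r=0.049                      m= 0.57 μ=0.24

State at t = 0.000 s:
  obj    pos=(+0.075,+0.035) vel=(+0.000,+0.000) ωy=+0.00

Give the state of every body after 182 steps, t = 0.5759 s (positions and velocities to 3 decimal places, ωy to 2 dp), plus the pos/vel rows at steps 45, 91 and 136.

State at t = 0.5759 s:
  obj    pos=(+0.767,-0.305) vel=(+2.401,-1.181) ωy=+54.59

Key-timestep trajectory:
   step    t(s)  obj.x    obj.z    obj.vx   obj.vz 
     45  0.1424   +0.117  +0.015  +0.594  -0.292
     91  0.2880   +0.248  -0.050  +1.200  -0.591
    136  0.4304   +0.461  -0.155  +1.794  -0.883


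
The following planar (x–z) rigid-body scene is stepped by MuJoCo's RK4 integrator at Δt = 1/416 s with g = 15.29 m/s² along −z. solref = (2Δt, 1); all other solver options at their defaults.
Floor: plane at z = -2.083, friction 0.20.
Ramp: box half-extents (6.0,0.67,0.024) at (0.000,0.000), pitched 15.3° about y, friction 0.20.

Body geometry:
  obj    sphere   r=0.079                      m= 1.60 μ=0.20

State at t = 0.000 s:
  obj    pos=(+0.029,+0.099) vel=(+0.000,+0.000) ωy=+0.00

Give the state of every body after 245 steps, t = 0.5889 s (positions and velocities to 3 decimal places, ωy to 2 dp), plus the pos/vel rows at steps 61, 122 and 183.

State at t = 0.5889 s:
  obj    pos=(+0.511,-0.033) vel=(+1.637,-0.448) ωy=+21.48

Key-timestep trajectory:
   step    t(s)  obj.x    obj.z    obj.vx   obj.vz 
     61  0.1466   +0.059  +0.091  +0.408  -0.112
    122  0.2933   +0.149  +0.066  +0.815  -0.223
    183  0.4399   +0.298  +0.025  +1.223  -0.335


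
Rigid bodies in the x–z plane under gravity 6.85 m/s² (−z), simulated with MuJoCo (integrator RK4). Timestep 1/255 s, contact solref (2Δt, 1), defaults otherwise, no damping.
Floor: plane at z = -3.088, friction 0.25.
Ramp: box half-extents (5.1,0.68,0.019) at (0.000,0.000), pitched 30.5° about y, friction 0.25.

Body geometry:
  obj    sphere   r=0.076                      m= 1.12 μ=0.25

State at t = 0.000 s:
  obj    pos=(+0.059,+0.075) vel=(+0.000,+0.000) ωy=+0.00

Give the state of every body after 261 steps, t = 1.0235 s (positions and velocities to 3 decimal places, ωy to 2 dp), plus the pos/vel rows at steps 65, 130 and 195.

State at t = 1.0235 s:
  obj    pos=(+1.180,-0.585) vel=(+2.190,-1.290) ωy=+33.44

Key-timestep trajectory:
   step    t(s)  obj.x    obj.z    obj.vx   obj.vz 
     65  0.2549   +0.129  +0.034  +0.546  -0.321
    130  0.5098   +0.337  -0.088  +1.091  -0.643
    195  0.7647   +0.685  -0.293  +1.636  -0.964


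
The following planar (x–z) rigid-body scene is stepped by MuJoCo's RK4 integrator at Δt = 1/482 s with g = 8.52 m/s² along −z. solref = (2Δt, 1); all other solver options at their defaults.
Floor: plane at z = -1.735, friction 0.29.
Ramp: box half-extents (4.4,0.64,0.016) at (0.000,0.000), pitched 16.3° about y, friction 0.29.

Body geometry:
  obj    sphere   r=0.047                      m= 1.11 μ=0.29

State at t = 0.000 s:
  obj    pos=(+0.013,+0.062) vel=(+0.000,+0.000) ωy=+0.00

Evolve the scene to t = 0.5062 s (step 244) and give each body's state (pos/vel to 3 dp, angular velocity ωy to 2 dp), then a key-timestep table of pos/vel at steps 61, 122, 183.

State at t = 0.5062 s:
  obj    pos=(+0.223,+0.000) vel=(+0.830,-0.243) ωy=+18.39

Key-timestep trajectory:
   step    t(s)  obj.x    obj.z    obj.vx   obj.vz 
     61  0.1266   +0.026  +0.058  +0.208  -0.061
    122  0.2531   +0.065  +0.046  +0.415  -0.121
    183  0.3797   +0.131  +0.027  +0.622  -0.182


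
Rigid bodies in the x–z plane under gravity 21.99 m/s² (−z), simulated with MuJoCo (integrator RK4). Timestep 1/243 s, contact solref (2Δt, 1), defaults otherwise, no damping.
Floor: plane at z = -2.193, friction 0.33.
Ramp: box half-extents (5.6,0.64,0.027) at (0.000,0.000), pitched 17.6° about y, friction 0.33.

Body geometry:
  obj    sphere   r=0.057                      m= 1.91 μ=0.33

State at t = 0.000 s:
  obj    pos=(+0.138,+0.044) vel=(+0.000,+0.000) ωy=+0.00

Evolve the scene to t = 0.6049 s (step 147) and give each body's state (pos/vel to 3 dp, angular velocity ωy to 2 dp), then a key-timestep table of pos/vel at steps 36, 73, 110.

State at t = 0.6049 s:
  obj    pos=(+0.967,-0.218) vel=(+2.739,-0.869) ωy=+50.39

Key-timestep trajectory:
   step    t(s)  obj.x    obj.z    obj.vx   obj.vz 
     36  0.1481   +0.188  +0.029  +0.671  -0.213
     73  0.3004   +0.342  -0.021  +1.360  -0.431
    110  0.4527   +0.602  -0.103  +2.049  -0.650


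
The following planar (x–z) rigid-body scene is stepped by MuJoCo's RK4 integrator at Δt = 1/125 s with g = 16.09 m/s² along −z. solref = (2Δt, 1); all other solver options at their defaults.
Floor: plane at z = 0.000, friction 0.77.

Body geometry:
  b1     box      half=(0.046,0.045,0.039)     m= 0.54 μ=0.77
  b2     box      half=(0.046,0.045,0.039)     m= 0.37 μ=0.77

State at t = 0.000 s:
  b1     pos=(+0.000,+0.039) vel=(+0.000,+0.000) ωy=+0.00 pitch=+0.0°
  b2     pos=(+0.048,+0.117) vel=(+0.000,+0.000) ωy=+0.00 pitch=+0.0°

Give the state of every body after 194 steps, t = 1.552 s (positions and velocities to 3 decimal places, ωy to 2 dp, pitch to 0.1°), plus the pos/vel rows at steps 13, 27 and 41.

State at t = 1.552 s:
  b1     pos=(+0.000,+0.039) vel=(+0.000,+0.000) ωy=+0.00 pitch=+0.0°
  b2     pos=(+0.094,+0.046) vel=(+0.000,+0.000) ωy=+0.00 pitch=+90.0°

Key-timestep trajectory:
   step    t(s)  b1.x    b1.z    b1.vx   b1.vz   b2.x    b2.z    b2.vx   b2.vz 
     13  0.1040   +0.000  +0.039  +0.000  +0.001   +0.051  +0.116  +0.070  -0.007
     27  0.2160   +0.000  +0.039  -0.001  +0.000   +0.071  +0.108  +0.315  -0.242
     41  0.3280   +0.000  +0.039  +0.000  +0.000   +0.097  +0.040  -0.115  +0.173
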